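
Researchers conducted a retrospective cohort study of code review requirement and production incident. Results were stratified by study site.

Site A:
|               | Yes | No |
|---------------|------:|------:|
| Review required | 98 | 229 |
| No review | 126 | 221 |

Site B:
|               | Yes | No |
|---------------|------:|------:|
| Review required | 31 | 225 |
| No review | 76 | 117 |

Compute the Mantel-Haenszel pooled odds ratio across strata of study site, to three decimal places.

0.497

OR_MH = Σ(aᵢdᵢ/nᵢ) / Σ(bᵢcᵢ/nᵢ), where nᵢ is the stratum total.
Stratum 1 (Site A): n = 674; a·d/n = 98·221/674 = 32.1335; b·c/n = 229·126/674 = 42.8101
Stratum 2 (Site B): n = 449; a·d/n = 31·117/449 = 8.0780; b·c/n = 225·76/449 = 38.0846
OR_MH = (32.1335 + 8.0780) / (42.8101 + 38.0846) = 40.2115 / 80.8947 = 0.49708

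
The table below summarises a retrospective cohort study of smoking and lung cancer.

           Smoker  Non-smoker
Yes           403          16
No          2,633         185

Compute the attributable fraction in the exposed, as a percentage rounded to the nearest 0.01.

Reading the table with exposure as columns: a = 403 (Smoker, case), b = 2633 (Smoker, non-case), c = 16 (Non-smoker, case), d = 185.
Risk in exposed = 403/3036 = 0.13274; risk in unexposed = 16/201 = 0.07960.
RR = 0.13274/0.07960 = 1.66755
AR% = (RR − 1)/RR × 100 = (1.66755 − 1)/1.66755 × 100 = 40.0319%

40.03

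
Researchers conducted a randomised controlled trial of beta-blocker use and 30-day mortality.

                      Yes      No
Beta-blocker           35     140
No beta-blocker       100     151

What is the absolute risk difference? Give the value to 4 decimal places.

Cells: a = 35, b = 140, c = 100, d = 151.
Risk in exposed = 35/175 = 0.200000; risk in unexposed = 100/251 = 0.398406.
Risk difference = 0.200000 − 0.398406 = -0.198406

-0.1984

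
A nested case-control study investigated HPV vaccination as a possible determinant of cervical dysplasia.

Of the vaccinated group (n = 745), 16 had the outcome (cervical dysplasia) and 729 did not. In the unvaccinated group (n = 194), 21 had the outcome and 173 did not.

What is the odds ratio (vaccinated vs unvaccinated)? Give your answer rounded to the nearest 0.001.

From the description: a = 16, b = 729, c = 21, d = 173.
OR = (a·d)/(b·c) = (16 × 173) / (729 × 21) = 2768 / 15309 = 0.18081
Exposure is associated with lower odds of cervical dysplasia (OR = 0.18 < 1).

0.181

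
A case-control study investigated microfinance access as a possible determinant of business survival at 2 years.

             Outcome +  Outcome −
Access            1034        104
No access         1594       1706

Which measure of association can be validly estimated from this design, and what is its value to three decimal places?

Cells: a = 1034, b = 104, c = 1594, d = 1706.
This is a case-control study: participants were sampled on outcome status, so risks in the source population cannot be estimated directly — relative risk is not valid here. The odds ratio is the appropriate measure.
OR = (a·d)/(b·c) = (1034 × 1706) / (104 × 1594) = 1764004 / 165776 = 10.64089

10.641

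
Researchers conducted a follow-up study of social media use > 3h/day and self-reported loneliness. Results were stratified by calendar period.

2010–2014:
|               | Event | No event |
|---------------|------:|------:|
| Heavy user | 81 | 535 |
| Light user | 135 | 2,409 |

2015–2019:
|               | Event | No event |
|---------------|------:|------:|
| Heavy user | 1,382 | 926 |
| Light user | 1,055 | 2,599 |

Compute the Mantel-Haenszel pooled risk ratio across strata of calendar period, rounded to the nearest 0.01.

2.10

RR_MH = Σ(aᵢ·n₀ᵢ/nᵢ) / Σ(cᵢ·n₁ᵢ/nᵢ), with n₁ᵢ = aᵢ+bᵢ (exposed), n₀ᵢ = cᵢ+dᵢ (unexposed), nᵢ = n₁ᵢ+n₀ᵢ.
Stratum 1 (2010–2014): n₁ = 616, n₀ = 2544, n = 3160; a·n₀/n = 81·2544/3160 = 65.2101; c·n₁/n = 135·616/3160 = 26.3165
Stratum 2 (2015–2019): n₁ = 2308, n₀ = 3654, n = 5962; a·n₀/n = 1382·3654/5962 = 847.0023; c·n₁/n = 1055·2308/5962 = 408.4099
RR_MH = (65.2101 + 847.0023) / (26.3165 + 408.4099) = 912.2125 / 434.7264 = 2.09836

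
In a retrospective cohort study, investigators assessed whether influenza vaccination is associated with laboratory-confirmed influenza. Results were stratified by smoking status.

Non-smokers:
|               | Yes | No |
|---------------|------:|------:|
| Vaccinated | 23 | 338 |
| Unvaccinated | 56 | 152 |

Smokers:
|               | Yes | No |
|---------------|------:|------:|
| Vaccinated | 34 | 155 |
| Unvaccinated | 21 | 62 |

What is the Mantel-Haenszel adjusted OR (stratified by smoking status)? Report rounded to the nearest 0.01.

OR_MH = Σ(aᵢdᵢ/nᵢ) / Σ(bᵢcᵢ/nᵢ), where nᵢ is the stratum total.
Stratum 1 (Non-smokers): n = 569; a·d/n = 23·152/569 = 6.1441; b·c/n = 338·56/569 = 33.2654
Stratum 2 (Smokers): n = 272; a·d/n = 34·62/272 = 7.7500; b·c/n = 155·21/272 = 11.9669
OR_MH = (6.1441 + 7.7500) / (33.2654 + 11.9669) = 13.8941 / 45.2323 = 0.30717

0.31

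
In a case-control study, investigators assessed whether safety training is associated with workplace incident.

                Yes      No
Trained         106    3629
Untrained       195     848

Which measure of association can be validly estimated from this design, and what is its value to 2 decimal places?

0.13

Cells: a = 106, b = 3629, c = 195, d = 848.
This is a case-control study: participants were sampled on outcome status, so risks in the source population cannot be estimated directly — relative risk is not valid here. The odds ratio is the appropriate measure.
OR = (a·d)/(b·c) = (106 × 848) / (3629 × 195) = 89888 / 707655 = 0.12702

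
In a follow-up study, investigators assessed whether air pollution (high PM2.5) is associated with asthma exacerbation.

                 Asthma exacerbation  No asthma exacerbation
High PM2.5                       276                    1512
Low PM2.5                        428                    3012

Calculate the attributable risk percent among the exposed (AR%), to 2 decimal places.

Cells: a = 276, b = 1512, c = 428, d = 3012.
Risk in exposed = 276/1788 = 0.15436; risk in unexposed = 428/3440 = 0.12442.
RR = 0.15436/0.12442 = 1.24067
AR% = (RR − 1)/RR × 100 = (1.24067 − 1)/1.24067 × 100 = 19.3984%

19.40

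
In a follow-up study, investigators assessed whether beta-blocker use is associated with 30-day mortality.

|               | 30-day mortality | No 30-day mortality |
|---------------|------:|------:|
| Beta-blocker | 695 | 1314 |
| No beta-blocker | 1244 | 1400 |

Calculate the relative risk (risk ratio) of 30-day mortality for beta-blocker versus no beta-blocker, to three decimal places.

Cells: a = 695, b = 1314, c = 1244, d = 1400.
Risk in exposed = 695/2009 = 0.34594; risk in unexposed = 1244/2644 = 0.47050.
RR = 0.34594 / 0.47050 = 0.73527
The risk is 26% lower among the exposed than among the unexposed.

0.735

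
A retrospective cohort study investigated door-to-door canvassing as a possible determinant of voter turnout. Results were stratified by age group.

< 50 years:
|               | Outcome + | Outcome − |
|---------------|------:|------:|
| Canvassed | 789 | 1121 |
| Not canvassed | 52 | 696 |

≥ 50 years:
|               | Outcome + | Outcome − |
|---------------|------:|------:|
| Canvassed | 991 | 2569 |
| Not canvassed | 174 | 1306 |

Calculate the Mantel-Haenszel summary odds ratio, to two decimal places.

OR_MH = Σ(aᵢdᵢ/nᵢ) / Σ(bᵢcᵢ/nᵢ), where nᵢ is the stratum total.
Stratum 1 (< 50 years): n = 2658; a·d/n = 789·696/2658 = 206.6005; b·c/n = 1121·52/2658 = 21.9308
Stratum 2 (≥ 50 years): n = 5040; a·d/n = 991·1306/5040 = 256.7948; b·c/n = 2569·174/5040 = 88.6917
OR_MH = (206.6005 + 256.7948) / (21.9308 + 88.6917) = 463.3953 / 110.6224 = 4.18898

4.19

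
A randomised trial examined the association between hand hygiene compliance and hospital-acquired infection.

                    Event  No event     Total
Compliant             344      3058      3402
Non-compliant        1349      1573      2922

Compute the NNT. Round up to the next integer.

Risk in treated group = 344/3402 = 0.10112; risk in control = 1349/2922 = 0.46167.
Absolute risk reduction = 0.46167 − 0.10112 = 0.36055
NNT = 1 / ARR = 1 / 0.36055 = 2.774 → round up → 3

3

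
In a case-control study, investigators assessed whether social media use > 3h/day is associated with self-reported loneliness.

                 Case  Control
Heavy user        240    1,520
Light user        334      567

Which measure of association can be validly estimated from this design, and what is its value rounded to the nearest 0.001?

Cells: a = 240, b = 1520, c = 334, d = 567.
This is a case-control study: participants were sampled on outcome status, so risks in the source population cannot be estimated directly — relative risk is not valid here. The odds ratio is the appropriate measure.
OR = (a·d)/(b·c) = (240 × 567) / (1520 × 334) = 136080 / 507680 = 0.26804

0.268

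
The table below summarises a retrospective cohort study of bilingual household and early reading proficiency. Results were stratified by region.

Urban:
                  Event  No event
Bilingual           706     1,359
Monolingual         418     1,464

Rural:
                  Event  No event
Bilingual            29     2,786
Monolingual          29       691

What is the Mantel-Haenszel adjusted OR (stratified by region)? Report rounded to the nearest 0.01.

OR_MH = Σ(aᵢdᵢ/nᵢ) / Σ(bᵢcᵢ/nᵢ), where nᵢ is the stratum total.
Stratum 1 (Urban): n = 3947; a·d/n = 706·1464/3947 = 261.8657; b·c/n = 1359·418/3947 = 143.9225
Stratum 2 (Rural): n = 3535; a·d/n = 29·691/3535 = 5.6687; b·c/n = 2786·29/3535 = 22.8554
OR_MH = (261.8657 + 5.6687) / (143.9225 + 22.8554) = 267.5345 / 166.7779 = 1.60414

1.60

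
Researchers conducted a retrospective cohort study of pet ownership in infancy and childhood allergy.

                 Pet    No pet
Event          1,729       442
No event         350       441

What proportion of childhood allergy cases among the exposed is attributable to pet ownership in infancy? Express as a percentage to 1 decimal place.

39.8

Reading the table with exposure as columns: a = 1729 (Pet, case), b = 350 (Pet, non-case), c = 442 (No pet, case), d = 441.
Risk in exposed = 1729/2079 = 0.83165; risk in unexposed = 442/883 = 0.50057.
RR = 0.83165/0.50057 = 1.66142
AR% = (RR − 1)/RR × 100 = (1.66142 − 1)/1.66142 × 100 = 39.8105%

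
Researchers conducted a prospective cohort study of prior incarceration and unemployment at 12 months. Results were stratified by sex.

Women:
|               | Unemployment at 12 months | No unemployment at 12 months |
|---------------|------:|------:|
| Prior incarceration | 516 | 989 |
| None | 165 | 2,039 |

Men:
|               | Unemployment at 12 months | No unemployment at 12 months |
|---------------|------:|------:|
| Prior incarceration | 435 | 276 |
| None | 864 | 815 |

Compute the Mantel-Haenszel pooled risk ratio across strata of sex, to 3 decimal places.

1.890

RR_MH = Σ(aᵢ·n₀ᵢ/nᵢ) / Σ(cᵢ·n₁ᵢ/nᵢ), with n₁ᵢ = aᵢ+bᵢ (exposed), n₀ᵢ = cᵢ+dᵢ (unexposed), nᵢ = n₁ᵢ+n₀ᵢ.
Stratum 1 (Women): n₁ = 1505, n₀ = 2204, n = 3709; a·n₀/n = 516·2204/3709 = 306.6228; c·n₁/n = 165·1505/3709 = 66.9520
Stratum 2 (Men): n₁ = 711, n₀ = 1679, n = 2390; a·n₀/n = 435·1679/2390 = 305.5921; c·n₁/n = 864·711/2390 = 257.0310
RR_MH = (306.6228 + 305.5921) / (66.9520 + 257.0310) = 612.2149 / 323.9830 = 1.88965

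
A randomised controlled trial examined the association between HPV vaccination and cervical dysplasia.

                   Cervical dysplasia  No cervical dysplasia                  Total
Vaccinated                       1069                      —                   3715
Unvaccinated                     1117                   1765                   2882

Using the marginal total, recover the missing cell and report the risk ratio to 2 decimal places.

The missing cell is in the exposed row: 3715 − 1069 = 2646.
So a = 1069, b = 2646, c = 1117, d = 1765.
RR = [a/(a+b)] / [c/(c+d)] = (1069/3715) / (1117/2882) = 0.28775/0.38758 = 0.74244

0.74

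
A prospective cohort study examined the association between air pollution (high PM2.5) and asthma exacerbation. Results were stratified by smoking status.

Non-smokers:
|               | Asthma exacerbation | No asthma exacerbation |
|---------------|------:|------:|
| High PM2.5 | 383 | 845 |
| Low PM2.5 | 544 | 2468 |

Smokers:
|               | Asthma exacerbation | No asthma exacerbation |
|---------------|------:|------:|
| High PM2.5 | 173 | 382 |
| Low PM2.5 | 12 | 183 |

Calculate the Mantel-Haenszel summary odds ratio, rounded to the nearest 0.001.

OR_MH = Σ(aᵢdᵢ/nᵢ) / Σ(bᵢcᵢ/nᵢ), where nᵢ is the stratum total.
Stratum 1 (Non-smokers): n = 4240; a·d/n = 383·2468/4240 = 222.9349; b·c/n = 845·544/4240 = 108.4151
Stratum 2 (Smokers): n = 750; a·d/n = 173·183/750 = 42.2120; b·c/n = 382·12/750 = 6.1120
OR_MH = (222.9349 + 42.2120) / (108.4151 + 6.1120) = 265.1469 / 114.5271 = 2.31515

2.315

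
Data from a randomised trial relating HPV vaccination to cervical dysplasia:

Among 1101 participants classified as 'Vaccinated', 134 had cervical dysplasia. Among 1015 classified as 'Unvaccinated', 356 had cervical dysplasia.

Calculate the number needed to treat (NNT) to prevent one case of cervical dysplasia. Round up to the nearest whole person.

5

Risk in treated group = 134/1101 = 0.12171; risk in control = 356/1015 = 0.35074.
Absolute risk reduction = 0.35074 − 0.12171 = 0.22903
NNT = 1 / ARR = 1 / 0.22903 = 4.366 → round up → 5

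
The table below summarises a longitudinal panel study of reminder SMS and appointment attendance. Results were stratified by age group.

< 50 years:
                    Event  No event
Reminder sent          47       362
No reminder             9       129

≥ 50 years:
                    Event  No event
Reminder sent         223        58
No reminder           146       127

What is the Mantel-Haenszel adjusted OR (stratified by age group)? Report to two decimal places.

2.93

OR_MH = Σ(aᵢdᵢ/nᵢ) / Σ(bᵢcᵢ/nᵢ), where nᵢ is the stratum total.
Stratum 1 (< 50 years): n = 547; a·d/n = 47·129/547 = 11.0841; b·c/n = 362·9/547 = 5.9561
Stratum 2 (≥ 50 years): n = 554; a·d/n = 223·127/554 = 51.1209; b·c/n = 58·146/554 = 15.2852
OR_MH = (11.0841 + 51.1209) / (5.9561 + 15.2852) = 62.2050 / 21.2413 = 2.92849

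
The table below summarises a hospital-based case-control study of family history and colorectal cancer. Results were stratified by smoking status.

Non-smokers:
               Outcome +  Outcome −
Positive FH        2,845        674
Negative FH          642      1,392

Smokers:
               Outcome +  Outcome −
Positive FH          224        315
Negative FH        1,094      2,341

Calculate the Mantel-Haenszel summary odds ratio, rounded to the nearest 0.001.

OR_MH = Σ(aᵢdᵢ/nᵢ) / Σ(bᵢcᵢ/nᵢ), where nᵢ is the stratum total.
Stratum 1 (Non-smokers): n = 5553; a·d/n = 2845·1392/5553 = 713.1713; b·c/n = 674·642/5553 = 77.9233
Stratum 2 (Smokers): n = 3974; a·d/n = 224·2341/3974 = 131.9537; b·c/n = 315·1094/3974 = 86.7162
OR_MH = (713.1713 + 131.9537) / (77.9233 + 86.7162) = 845.1250 / 164.6394 = 5.13319

5.133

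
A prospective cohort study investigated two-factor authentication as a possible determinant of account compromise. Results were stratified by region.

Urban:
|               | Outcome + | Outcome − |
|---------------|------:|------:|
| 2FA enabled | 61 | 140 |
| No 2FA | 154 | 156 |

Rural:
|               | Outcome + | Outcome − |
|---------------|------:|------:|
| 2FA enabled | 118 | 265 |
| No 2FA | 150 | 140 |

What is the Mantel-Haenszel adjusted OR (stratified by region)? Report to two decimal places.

OR_MH = Σ(aᵢdᵢ/nᵢ) / Σ(bᵢcᵢ/nᵢ), where nᵢ is the stratum total.
Stratum 1 (Urban): n = 511; a·d/n = 61·156/511 = 18.6223; b·c/n = 140·154/511 = 42.1918
Stratum 2 (Rural): n = 673; a·d/n = 118·140/673 = 24.5468; b·c/n = 265·150/673 = 59.0639
OR_MH = (18.6223 + 24.5468) / (42.1918 + 59.0639) = 43.1691 / 101.2557 = 0.42634

0.43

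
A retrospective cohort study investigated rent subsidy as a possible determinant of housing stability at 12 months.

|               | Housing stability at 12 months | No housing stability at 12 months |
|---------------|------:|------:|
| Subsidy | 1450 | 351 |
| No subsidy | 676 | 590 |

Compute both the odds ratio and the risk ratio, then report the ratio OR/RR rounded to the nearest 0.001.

Cells: a = 1450, b = 351, c = 676, d = 590.
OR = (1450·590)/(351·676) = 855500/237276 = 3.60551
Risk in exposed = 1450/1801 = 0.80511; risk in unexposed = 676/1266 = 0.53397; RR = 1.50779
OR/RR = 3.60551 / 1.50779 = 2.39125
The outcome is not rare, so the OR lies further from 1 than the RR.

2.391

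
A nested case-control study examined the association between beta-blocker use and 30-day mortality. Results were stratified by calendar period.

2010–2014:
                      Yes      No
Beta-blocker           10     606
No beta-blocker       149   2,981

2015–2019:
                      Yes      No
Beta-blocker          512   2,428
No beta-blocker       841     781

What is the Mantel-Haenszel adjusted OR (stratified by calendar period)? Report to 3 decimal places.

OR_MH = Σ(aᵢdᵢ/nᵢ) / Σ(bᵢcᵢ/nᵢ), where nᵢ is the stratum total.
Stratum 1 (2010–2014): n = 3746; a·d/n = 10·2981/3746 = 7.9578; b·c/n = 606·149/3746 = 24.1041
Stratum 2 (2015–2019): n = 4562; a·d/n = 512·781/4562 = 87.6528; b·c/n = 2428·841/4562 = 447.5993
OR_MH = (7.9578 + 87.6528) / (24.1041 + 447.5993) = 95.6106 / 471.7034 = 0.20269

0.203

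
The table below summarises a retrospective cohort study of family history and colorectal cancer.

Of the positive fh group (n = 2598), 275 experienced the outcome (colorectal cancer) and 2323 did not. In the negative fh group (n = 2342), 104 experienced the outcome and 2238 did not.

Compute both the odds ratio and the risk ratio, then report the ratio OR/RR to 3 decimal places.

1.069

From the description: a = 275, b = 2323, c = 104, d = 2238.
OR = (275·2238)/(2323·104) = 615450/241592 = 2.54748
Risk in exposed = 275/2598 = 0.10585; risk in unexposed = 104/2342 = 0.04441; RR = 2.38368
OR/RR = 2.54748 / 2.38368 = 1.06872
The outcome is not rare, so the OR lies further from 1 than the RR.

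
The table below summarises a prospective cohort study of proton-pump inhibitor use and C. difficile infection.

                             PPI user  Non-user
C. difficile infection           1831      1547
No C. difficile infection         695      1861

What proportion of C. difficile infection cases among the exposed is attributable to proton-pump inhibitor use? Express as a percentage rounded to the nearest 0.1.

37.4

Reading the table with exposure as columns: a = 1831 (PPI user, case), b = 695 (PPI user, non-case), c = 1547 (Non-user, case), d = 1861.
Risk in exposed = 1831/2526 = 0.72486; risk in unexposed = 1547/3408 = 0.45393.
RR = 0.72486/0.45393 = 1.59685
AR% = (RR − 1)/RR × 100 = (1.59685 − 1)/1.59685 × 100 = 37.3767%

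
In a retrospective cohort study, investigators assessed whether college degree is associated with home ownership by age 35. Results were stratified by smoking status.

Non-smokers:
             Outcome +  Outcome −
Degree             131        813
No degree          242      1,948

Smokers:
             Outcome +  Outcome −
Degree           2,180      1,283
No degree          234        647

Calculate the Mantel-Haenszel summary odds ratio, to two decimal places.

OR_MH = Σ(aᵢdᵢ/nᵢ) / Σ(bᵢcᵢ/nᵢ), where nᵢ is the stratum total.
Stratum 1 (Non-smokers): n = 3134; a·d/n = 131·1948/3134 = 81.4257; b·c/n = 813·242/3134 = 62.7779
Stratum 2 (Smokers): n = 4344; a·d/n = 2180·647/4344 = 324.6915; b·c/n = 1283·234/4344 = 69.1119
OR_MH = (81.4257 + 324.6915) / (62.7779 + 69.1119) = 406.1172 / 131.8898 = 3.07922

3.08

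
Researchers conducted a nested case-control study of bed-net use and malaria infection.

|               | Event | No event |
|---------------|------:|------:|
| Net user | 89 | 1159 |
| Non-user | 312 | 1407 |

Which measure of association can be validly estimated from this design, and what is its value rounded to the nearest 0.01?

0.35

Cells: a = 89, b = 1159, c = 312, d = 1407.
This is a nested case-control study: participants were sampled on outcome status, so risks in the source population cannot be estimated directly — relative risk is not valid here. The odds ratio is the appropriate measure.
OR = (a·d)/(b·c) = (89 × 1407) / (1159 × 312) = 125223 / 361608 = 0.34629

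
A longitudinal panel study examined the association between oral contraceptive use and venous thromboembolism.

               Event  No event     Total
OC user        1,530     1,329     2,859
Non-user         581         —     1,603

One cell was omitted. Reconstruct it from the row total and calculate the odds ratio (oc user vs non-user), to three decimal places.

The missing cell is in the unexposed row: 1603 − 581 = 1022.
So a = 1530, b = 1329, c = 581, d = 1022.
OR = (a·d)/(b·c) = (1530 × 1022) / (1329 × 581) = 1563660 / 772149 = 2.02508

2.025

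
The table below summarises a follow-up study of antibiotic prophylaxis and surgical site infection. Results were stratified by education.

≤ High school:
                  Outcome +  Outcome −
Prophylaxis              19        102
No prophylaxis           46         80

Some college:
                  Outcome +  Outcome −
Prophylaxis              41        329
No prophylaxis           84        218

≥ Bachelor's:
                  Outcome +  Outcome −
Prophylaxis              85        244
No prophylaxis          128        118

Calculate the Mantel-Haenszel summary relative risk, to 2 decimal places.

0.45

RR_MH = Σ(aᵢ·n₀ᵢ/nᵢ) / Σ(cᵢ·n₁ᵢ/nᵢ), with n₁ᵢ = aᵢ+bᵢ (exposed), n₀ᵢ = cᵢ+dᵢ (unexposed), nᵢ = n₁ᵢ+n₀ᵢ.
Stratum 1 (≤ High school): n₁ = 121, n₀ = 126, n = 247; a·n₀/n = 19·126/247 = 9.6923; c·n₁/n = 46·121/247 = 22.5344
Stratum 2 (Some college): n₁ = 370, n₀ = 302, n = 672; a·n₀/n = 41·302/672 = 18.4256; c·n₁/n = 84·370/672 = 46.2500
Stratum 3 (≥ Bachelor's): n₁ = 329, n₀ = 246, n = 575; a·n₀/n = 85·246/575 = 36.3652; c·n₁/n = 128·329/575 = 73.2383
RR_MH = (9.6923 + 18.4256 + 36.3652) / (22.5344 + 46.2500 + 73.2383) = 64.4831 / 142.0227 = 0.45403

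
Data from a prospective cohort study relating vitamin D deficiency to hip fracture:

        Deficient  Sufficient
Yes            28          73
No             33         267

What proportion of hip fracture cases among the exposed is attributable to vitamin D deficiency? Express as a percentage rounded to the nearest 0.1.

Reading the table with exposure as columns: a = 28 (Deficient, case), b = 33 (Deficient, non-case), c = 73 (Sufficient, case), d = 267.
Risk in exposed = 28/61 = 0.45902; risk in unexposed = 73/340 = 0.21471.
RR = 0.45902/0.21471 = 2.13788
AR% = (RR − 1)/RR × 100 = (2.13788 − 1)/2.13788 × 100 = 53.2248%

53.2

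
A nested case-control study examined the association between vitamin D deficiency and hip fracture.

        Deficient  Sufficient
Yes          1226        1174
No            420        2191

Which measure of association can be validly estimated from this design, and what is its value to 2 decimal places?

Reading the table with exposure as columns: a = 1226 (Deficient, case), b = 420 (Deficient, non-case), c = 1174 (Sufficient, case), d = 2191.
This is a nested case-control study: participants were sampled on outcome status, so risks in the source population cannot be estimated directly — relative risk is not valid here. The odds ratio is the appropriate measure.
OR = (a·d)/(b·c) = (1226 × 2191) / (420 × 1174) = 2686166 / 493080 = 5.44773

5.45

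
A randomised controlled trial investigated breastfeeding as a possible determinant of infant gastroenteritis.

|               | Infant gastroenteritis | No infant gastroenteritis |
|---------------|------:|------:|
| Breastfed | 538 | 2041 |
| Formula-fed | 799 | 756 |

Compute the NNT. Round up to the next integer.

4

Risk in treated group = 538/2579 = 0.20861; risk in control = 799/1555 = 0.51383.
Absolute risk reduction = 0.51383 − 0.20861 = 0.30522
NNT = 1 / ARR = 1 / 0.30522 = 3.276 → round up → 4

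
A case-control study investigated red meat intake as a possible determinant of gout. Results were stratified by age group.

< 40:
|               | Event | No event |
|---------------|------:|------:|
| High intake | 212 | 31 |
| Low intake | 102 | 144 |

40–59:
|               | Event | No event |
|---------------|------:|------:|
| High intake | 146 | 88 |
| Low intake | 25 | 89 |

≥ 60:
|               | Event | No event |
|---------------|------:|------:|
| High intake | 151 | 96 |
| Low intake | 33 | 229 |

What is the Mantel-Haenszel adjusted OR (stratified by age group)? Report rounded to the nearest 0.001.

8.821

OR_MH = Σ(aᵢdᵢ/nᵢ) / Σ(bᵢcᵢ/nᵢ), where nᵢ is the stratum total.
Stratum 1 (< 40): n = 489; a·d/n = 212·144/489 = 62.4294; b·c/n = 31·102/489 = 6.4663
Stratum 2 (40–59): n = 348; a·d/n = 146·89/348 = 37.3391; b·c/n = 88·25/348 = 6.3218
Stratum 3 (≥ 60): n = 509; a·d/n = 151·229/509 = 67.9352; b·c/n = 96·33/509 = 6.2240
OR_MH = (62.4294 + 37.3391 + 67.9352) / (6.4663 + 6.3218 + 6.2240) = 167.7037 / 19.0121 = 8.82091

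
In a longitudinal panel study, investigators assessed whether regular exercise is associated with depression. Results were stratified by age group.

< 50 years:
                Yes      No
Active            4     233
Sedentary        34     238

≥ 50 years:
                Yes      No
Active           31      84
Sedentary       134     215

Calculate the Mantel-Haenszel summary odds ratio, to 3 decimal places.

0.408

OR_MH = Σ(aᵢdᵢ/nᵢ) / Σ(bᵢcᵢ/nᵢ), where nᵢ is the stratum total.
Stratum 1 (< 50 years): n = 509; a·d/n = 4·238/509 = 1.8703; b·c/n = 233·34/509 = 15.5639
Stratum 2 (≥ 50 years): n = 464; a·d/n = 31·215/464 = 14.3642; b·c/n = 84·134/464 = 24.2586
OR_MH = (1.8703 + 14.3642) / (15.5639 + 24.2586) = 16.2346 / 39.8225 = 0.40767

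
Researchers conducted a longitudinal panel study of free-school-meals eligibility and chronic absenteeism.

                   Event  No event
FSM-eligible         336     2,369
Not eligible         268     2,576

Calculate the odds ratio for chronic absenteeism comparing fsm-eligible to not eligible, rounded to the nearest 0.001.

1.363

Cells: a = 336, b = 2369, c = 268, d = 2576.
OR = (a·d)/(b·c) = (336 × 2576) / (2369 × 268) = 865536 / 634892 = 1.36328
The odds of chronic absenteeism are about 1.36 times as high in the fsm-eligible group.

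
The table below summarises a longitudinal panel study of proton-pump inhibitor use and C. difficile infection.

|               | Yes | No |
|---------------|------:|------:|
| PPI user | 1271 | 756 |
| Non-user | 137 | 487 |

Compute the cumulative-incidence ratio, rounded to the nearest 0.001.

2.856

Cells: a = 1271, b = 756, c = 137, d = 487.
Risk in exposed = 1271/2027 = 0.62704; risk in unexposed = 137/624 = 0.21955.
RR = 0.62704 / 0.21955 = 2.85598
The risk among the exposed is 2.86 times that among the unexposed.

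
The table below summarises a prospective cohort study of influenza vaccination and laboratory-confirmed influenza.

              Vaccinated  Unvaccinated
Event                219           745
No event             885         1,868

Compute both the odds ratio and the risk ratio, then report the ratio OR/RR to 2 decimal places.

Reading the table with exposure as columns: a = 219 (Vaccinated, case), b = 885 (Vaccinated, non-case), c = 745 (Unvaccinated, case), d = 1868.
OR = (219·1868)/(885·745) = 409092/659325 = 0.62047
Risk in exposed = 219/1104 = 0.19837; risk in unexposed = 745/2613 = 0.28511; RR = 0.69576
OR/RR = 0.62047 / 0.69576 = 0.89179
The outcome is not rare, so the OR lies further from 1 than the RR.

0.89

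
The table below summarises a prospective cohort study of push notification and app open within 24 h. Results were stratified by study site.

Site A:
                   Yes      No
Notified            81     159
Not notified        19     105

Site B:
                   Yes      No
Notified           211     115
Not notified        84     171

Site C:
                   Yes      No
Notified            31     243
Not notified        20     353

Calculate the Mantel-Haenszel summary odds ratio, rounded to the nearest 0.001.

3.156

OR_MH = Σ(aᵢdᵢ/nᵢ) / Σ(bᵢcᵢ/nᵢ), where nᵢ is the stratum total.
Stratum 1 (Site A): n = 364; a·d/n = 81·105/364 = 23.3654; b·c/n = 159·19/364 = 8.2995
Stratum 2 (Site B): n = 581; a·d/n = 211·171/581 = 62.1015; b·c/n = 115·84/581 = 16.6265
Stratum 3 (Site C): n = 647; a·d/n = 31·353/647 = 16.9134; b·c/n = 243·20/647 = 7.5116
OR_MH = (23.3654 + 62.1015 + 16.9134) / (8.2995 + 16.6265 + 7.5116) = 102.3804 / 32.4375 = 3.15623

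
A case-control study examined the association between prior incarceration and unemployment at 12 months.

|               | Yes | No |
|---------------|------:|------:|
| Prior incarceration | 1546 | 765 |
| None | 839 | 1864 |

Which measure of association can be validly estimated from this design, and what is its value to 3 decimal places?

Cells: a = 1546, b = 765, c = 839, d = 1864.
This is a case-control study: participants were sampled on outcome status, so risks in the source population cannot be estimated directly — relative risk is not valid here. The odds ratio is the appropriate measure.
OR = (a·d)/(b·c) = (1546 × 1864) / (765 × 839) = 2881744 / 641835 = 4.48985

4.490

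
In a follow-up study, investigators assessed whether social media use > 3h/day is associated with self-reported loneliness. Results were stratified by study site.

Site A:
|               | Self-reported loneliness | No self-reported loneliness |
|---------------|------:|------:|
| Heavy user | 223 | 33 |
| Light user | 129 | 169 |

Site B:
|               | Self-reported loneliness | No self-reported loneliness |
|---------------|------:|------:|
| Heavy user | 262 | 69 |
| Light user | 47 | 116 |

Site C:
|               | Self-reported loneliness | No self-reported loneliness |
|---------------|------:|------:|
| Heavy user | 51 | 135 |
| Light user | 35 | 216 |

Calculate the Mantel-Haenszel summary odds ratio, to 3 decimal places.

OR_MH = Σ(aᵢdᵢ/nᵢ) / Σ(bᵢcᵢ/nᵢ), where nᵢ is the stratum total.
Stratum 1 (Site A): n = 554; a·d/n = 223·169/554 = 68.0271; b·c/n = 33·129/554 = 7.6841
Stratum 2 (Site B): n = 494; a·d/n = 262·116/494 = 61.5223; b·c/n = 69·47/494 = 6.5648
Stratum 3 (Site C): n = 437; a·d/n = 51·216/437 = 25.2082; b·c/n = 135·35/437 = 10.8124
OR_MH = (68.0271 + 61.5223 + 25.2082) / (7.6841 + 6.5648 + 10.8124) = 154.7576 / 25.0612 = 6.17517

6.175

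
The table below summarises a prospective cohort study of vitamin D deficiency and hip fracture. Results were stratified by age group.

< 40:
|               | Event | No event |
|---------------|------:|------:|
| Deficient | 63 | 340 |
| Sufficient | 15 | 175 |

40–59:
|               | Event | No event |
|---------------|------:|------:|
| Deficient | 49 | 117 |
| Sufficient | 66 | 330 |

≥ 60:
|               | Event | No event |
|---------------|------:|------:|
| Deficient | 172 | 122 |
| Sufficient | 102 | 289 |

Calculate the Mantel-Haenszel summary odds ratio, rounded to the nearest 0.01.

OR_MH = Σ(aᵢdᵢ/nᵢ) / Σ(bᵢcᵢ/nᵢ), where nᵢ is the stratum total.
Stratum 1 (< 40): n = 593; a·d/n = 63·175/593 = 18.5919; b·c/n = 340·15/593 = 8.6003
Stratum 2 (40–59): n = 562; a·d/n = 49·330/562 = 28.7722; b·c/n = 117·66/562 = 13.7402
Stratum 3 (≥ 60): n = 685; a·d/n = 172·289/685 = 72.5664; b·c/n = 122·102/685 = 18.1664
OR_MH = (18.5919 + 28.7722 + 72.5664) / (8.6003 + 13.7402 + 18.1664) = 119.9306 / 40.5070 = 2.96074

2.96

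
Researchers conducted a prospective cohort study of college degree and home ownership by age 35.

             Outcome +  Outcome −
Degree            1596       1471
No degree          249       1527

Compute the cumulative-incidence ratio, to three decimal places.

3.712

Cells: a = 1596, b = 1471, c = 249, d = 1527.
Risk in exposed = 1596/3067 = 0.52038; risk in unexposed = 249/1776 = 0.14020.
RR = 0.52038 / 0.14020 = 3.71161
The risk among the exposed is 3.71 times that among the unexposed.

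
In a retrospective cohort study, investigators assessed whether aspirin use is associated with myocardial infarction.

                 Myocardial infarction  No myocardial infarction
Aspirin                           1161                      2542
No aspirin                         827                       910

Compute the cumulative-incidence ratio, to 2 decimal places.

0.66

Cells: a = 1161, b = 2542, c = 827, d = 910.
Risk in exposed = 1161/3703 = 0.31353; risk in unexposed = 827/1737 = 0.47611.
RR = 0.31353 / 0.47611 = 0.65853
The risk is 34% lower among the exposed than among the unexposed.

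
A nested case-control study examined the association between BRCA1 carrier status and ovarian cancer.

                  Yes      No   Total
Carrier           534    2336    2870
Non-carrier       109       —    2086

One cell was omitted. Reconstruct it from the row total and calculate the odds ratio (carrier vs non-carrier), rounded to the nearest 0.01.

The missing cell is in the unexposed row: 2086 − 109 = 1977.
So a = 534, b = 2336, c = 109, d = 1977.
OR = (a·d)/(b·c) = (534 × 1977) / (2336 × 109) = 1055718 / 254624 = 4.14618

4.15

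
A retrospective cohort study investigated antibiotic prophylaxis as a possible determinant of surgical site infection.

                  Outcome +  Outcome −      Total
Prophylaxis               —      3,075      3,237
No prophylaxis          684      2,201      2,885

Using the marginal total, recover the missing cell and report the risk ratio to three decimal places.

The missing cell is in the exposed row: 3237 − 3075 = 162.
So a = 162, b = 3075, c = 684, d = 2201.
RR = [a/(a+b)] / [c/(c+d)] = (162/3237) / (684/2885) = 0.05005/0.23709 = 0.21109

0.211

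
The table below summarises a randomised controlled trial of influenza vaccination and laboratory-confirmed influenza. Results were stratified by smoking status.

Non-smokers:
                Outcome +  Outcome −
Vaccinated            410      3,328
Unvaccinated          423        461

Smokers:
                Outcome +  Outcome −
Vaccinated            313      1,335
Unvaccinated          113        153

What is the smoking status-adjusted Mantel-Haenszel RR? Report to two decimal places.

RR_MH = Σ(aᵢ·n₀ᵢ/nᵢ) / Σ(cᵢ·n₁ᵢ/nᵢ), with n₁ᵢ = aᵢ+bᵢ (exposed), n₀ᵢ = cᵢ+dᵢ (unexposed), nᵢ = n₁ᵢ+n₀ᵢ.
Stratum 1 (Non-smokers): n₁ = 3738, n₀ = 884, n = 4622; a·n₀/n = 410·884/4622 = 78.4163; c·n₁/n = 423·3738/4622 = 342.0974
Stratum 2 (Smokers): n₁ = 1648, n₀ = 266, n = 1914; a·n₀/n = 313·266/1914 = 43.4995; c·n₁/n = 113·1648/1914 = 97.2957
RR_MH = (78.4163 + 43.4995) / (342.0974 + 97.2957) = 121.9157 / 439.3931 = 0.27746

0.28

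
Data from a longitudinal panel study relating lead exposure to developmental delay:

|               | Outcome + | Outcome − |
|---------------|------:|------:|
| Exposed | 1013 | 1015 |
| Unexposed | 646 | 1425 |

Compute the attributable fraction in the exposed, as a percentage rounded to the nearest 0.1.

Cells: a = 1013, b = 1015, c = 646, d = 1425.
Risk in exposed = 1013/2028 = 0.49951; risk in unexposed = 646/2071 = 0.31193.
RR = 0.49951/0.31193 = 1.60136
AR% = (RR − 1)/RR × 100 = (1.60136 − 1)/1.60136 × 100 = 37.5531%

37.6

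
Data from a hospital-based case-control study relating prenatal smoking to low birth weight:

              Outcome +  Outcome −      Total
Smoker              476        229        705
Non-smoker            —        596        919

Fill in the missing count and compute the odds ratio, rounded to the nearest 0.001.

3.835

The missing cell is in the unexposed row: 919 − 596 = 323.
So a = 476, b = 229, c = 323, d = 596.
OR = (a·d)/(b·c) = (476 × 596) / (229 × 323) = 283696 / 73967 = 3.83544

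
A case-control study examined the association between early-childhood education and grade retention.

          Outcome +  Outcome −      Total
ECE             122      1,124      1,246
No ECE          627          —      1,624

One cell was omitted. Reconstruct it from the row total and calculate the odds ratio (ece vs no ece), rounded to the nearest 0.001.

The missing cell is in the unexposed row: 1624 − 627 = 997.
So a = 122, b = 1124, c = 627, d = 997.
OR = (a·d)/(b·c) = (122 × 997) / (1124 × 627) = 121634 / 704748 = 0.17259

0.173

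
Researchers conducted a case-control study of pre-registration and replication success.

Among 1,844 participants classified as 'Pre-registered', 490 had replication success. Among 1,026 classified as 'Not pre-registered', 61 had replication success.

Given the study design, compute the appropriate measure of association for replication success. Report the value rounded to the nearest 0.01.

5.72

From the description: a = 490, b = 1354, c = 61, d = 965.
This is a case-control study: participants were sampled on outcome status, so risks in the source population cannot be estimated directly — relative risk is not valid here. The odds ratio is the appropriate measure.
OR = (a·d)/(b·c) = (490 × 965) / (1354 × 61) = 472850 / 82594 = 5.72499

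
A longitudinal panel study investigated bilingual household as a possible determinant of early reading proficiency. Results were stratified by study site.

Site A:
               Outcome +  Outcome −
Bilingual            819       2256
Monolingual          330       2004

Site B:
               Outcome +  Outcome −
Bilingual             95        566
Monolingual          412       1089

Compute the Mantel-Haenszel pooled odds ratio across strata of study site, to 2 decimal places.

1.43

OR_MH = Σ(aᵢdᵢ/nᵢ) / Σ(bᵢcᵢ/nᵢ), where nᵢ is the stratum total.
Stratum 1 (Site A): n = 5409; a·d/n = 819·2004/5409 = 303.4343; b·c/n = 2256·330/5409 = 137.6373
Stratum 2 (Site B): n = 2162; a·d/n = 95·1089/2162 = 47.8515; b·c/n = 566·412/2162 = 107.8594
OR_MH = (303.4343 + 47.8515) / (137.6373 + 107.8594) = 351.2858 / 245.4967 = 1.43092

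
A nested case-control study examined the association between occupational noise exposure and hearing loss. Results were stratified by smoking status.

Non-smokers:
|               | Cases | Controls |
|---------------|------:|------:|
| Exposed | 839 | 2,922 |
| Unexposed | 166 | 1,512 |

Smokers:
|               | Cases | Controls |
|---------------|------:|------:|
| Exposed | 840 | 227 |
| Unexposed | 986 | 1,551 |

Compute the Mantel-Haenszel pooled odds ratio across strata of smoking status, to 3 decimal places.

3.931

OR_MH = Σ(aᵢdᵢ/nᵢ) / Σ(bᵢcᵢ/nᵢ), where nᵢ is the stratum total.
Stratum 1 (Non-smokers): n = 5439; a·d/n = 839·1512/5439 = 233.2355; b·c/n = 2922·166/5439 = 89.1804
Stratum 2 (Smokers): n = 3604; a·d/n = 840·1551/3604 = 361.4983; b·c/n = 227·986/3604 = 62.1038
OR_MH = (233.2355 + 361.4983) / (89.1804 + 62.1038) = 594.7339 / 151.2841 = 3.93124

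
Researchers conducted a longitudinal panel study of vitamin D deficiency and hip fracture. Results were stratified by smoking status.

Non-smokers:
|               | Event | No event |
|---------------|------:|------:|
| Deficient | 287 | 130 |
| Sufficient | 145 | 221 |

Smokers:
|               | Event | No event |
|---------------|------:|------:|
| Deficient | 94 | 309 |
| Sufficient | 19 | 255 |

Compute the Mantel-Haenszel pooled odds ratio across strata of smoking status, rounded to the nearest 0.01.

3.55

OR_MH = Σ(aᵢdᵢ/nᵢ) / Σ(bᵢcᵢ/nᵢ), where nᵢ is the stratum total.
Stratum 1 (Non-smokers): n = 783; a·d/n = 287·221/783 = 81.0051; b·c/n = 130·145/783 = 24.0741
Stratum 2 (Smokers): n = 677; a·d/n = 94·255/677 = 35.4062; b·c/n = 309·19/677 = 8.6721
OR_MH = (81.0051 + 35.4062) / (24.0741 + 8.6721) = 116.4113 / 32.7462 = 3.55496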